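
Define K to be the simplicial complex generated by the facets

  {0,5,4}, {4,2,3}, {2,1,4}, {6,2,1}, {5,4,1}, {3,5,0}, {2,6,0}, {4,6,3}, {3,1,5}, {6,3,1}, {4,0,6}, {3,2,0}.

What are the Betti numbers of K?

b_0 = 1, b_1 = 0, b_2 = 0.

We work with the vertex ordering 0 < 1 < 2 < 3 < 4 < 5 < 6. The simplices of K, each written with vertices in increasing order, are:

  0-simplices (7): [0], [1], [2], [3], [4], [5], [6]
  1-simplices (18): [0,2], [0,3], [0,4], [0,5], [0,6], [1,2], [1,3], [1,4], [1,5], [1,6], [2,3], [2,4], [2,6], [3,4], [3,5], [3,6], [4,5], [4,6]
  2-simplices (12): [0,2,3], [0,2,6], [0,3,5], [0,4,5], [0,4,6], [1,2,4], [1,2,6], [1,3,5], [1,3,6], [1,4,5], [2,3,4], [3,4,6]

Hence C_0 ≅ Z^7, C_1 ≅ Z^18, C_2 ≅ Z^12.

Boundary ∂_1: C_1 → C_0 maps an edge to its endpoints' difference, ∂[p,q] = q − p. For instance
  ∂[1,5] = [5] − [1].
As a 7×18 matrix over Z this has rank 6, with invariant factors (1,1,1,1,1,1).

Boundary ∂_2: C_2 → C_1 acts by ∂[p,q,r] = [q,r] − [p,r] + [p,q]. For instance
  ∂[0,2,6] = [2,6] − [0,6] + [0,2],
  ∂[0,2,3] = [2,3] − [0,3] + [0,2].
The 18×12 boundary matrix has rank 12 and Smith normal form diag(1,1,1,1,1,1,1,1,1,1,1,2).

Computing H_k = (kernel of ∂_k) / (image of ∂_{k+1}):

  H_0: rank C_0 − rank ∂_1 = 7 − 6 = 1, and the invariant factors of ∂_1 are all 1, so H_0 ≅ Z.
  H_1: rank ker ∂_1 − rank ∂_2 = (18 − 6) − 12 = 0, and ∂_2 has invariant factor 2 > 1, so H_1 ≅ Z/2Z.
  H_2: rank ker ∂_2 − rank ∂_3 = (12 − 12) − 0 = 0, and there is no ∂_3, so H_2 ≅ 0.

As a check, the Euler characteristic is 7 − 18 + 12 = 1, which agrees with 1 − 0 + 0 = 1.

Hence the Betti numbers are b_0 = 1, b_1 = 0, b_2 = 0.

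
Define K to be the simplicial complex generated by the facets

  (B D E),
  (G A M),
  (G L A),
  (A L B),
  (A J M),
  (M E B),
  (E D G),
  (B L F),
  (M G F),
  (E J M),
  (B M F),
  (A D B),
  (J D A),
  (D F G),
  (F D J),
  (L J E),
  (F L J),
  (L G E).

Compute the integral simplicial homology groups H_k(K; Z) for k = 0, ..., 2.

H_0 = Z,  H_1 = Z^2,  H_2 = Z.

Order the vertices as A < B < D < E < F < G < J < L < M. Listing each simplex with vertices in this order, K has dimension 2 with simplices:

  0-simplices (9): A, B, D, E, F, G, J, L, M
  1-simplices (27): AB, AD, AG, AJ, AL, AM, BD, BE, BF, BL, BM, DE, DF, DG, DJ, EG, EJ, EL, EM, FG, FJ, FL, FM, GL, GM, JL, JM
  2-simplices (18): ABD, ABL, ADJ, AGL, AGM, AJM, BDE, BEM, BFL, BFM, DEG, DFG, DFJ, EGL, EJL, EJM, FGM, FJL

Hence C_0 ≅ Z^9, C_1 ≅ Z^27, C_2 ≅ Z^18.

The boundary map ∂_1: C_1 → C_0 maps an edge to its endpoints' difference, ∂[p,q] = q − p. For instance
  ∂GM = M − G.
This gives a 9×27 integer matrix of rank 8; reducing to Smith normal form yields diagonal entries (1,1,1,1,1,1,1,1).

Boundary ∂_2: C_2 → C_1 maps a triangle to the signed sum of its edges. For instance
  ∂BEM = EM − BM + BE,
  ∂AGM = GM − AM + AG.
The 27×18 boundary matrix has rank 17 and Smith normal form diag(1,1,1,1,1,1,1,1,1,1,1,1,1,1,1,1,1).

Now H_k = ker ∂_k / im ∂_{k+1}, so:

  H_0: rank C_0 − rank ∂_1 = 9 − 8 = 1, and the invariant factors of ∂_1 are all 1, so H_0 = Z.
  H_1: rank ker ∂_1 − rank ∂_2 = (27 − 8) − 17 = 2, and the invariant factors of ∂_2 are all 1, so H_1 = Z^2.
  H_2: rank ker ∂_2 − rank ∂_3 = (18 − 17) − 0 = 1, and there is no ∂_3, so H_2 = Z.

(K is a triangulation of the torus T^2.)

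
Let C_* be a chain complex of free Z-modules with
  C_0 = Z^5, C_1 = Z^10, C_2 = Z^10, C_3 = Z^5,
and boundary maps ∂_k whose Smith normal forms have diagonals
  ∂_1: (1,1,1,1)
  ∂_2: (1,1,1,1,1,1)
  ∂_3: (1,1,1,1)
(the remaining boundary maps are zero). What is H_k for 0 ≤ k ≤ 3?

H_0 ≅ Z,  H_1 = 0,  H_2 = 0,  H_3 ≅ Z.

H_0: b_0 = 5 − 0 − 4 = 1; torsion from ∂_1 factors > 1: none. So H_0 ≅ Z.
H_1: b_1 = 10 − 4 − 6 = 0; torsion from ∂_2 factors > 1: none. So H_1 ≅ 0.
H_2: b_2 = 10 − 6 − 4 = 0; torsion from ∂_3 factors > 1: none. So H_2 ≅ 0.
H_3: b_3 = 5 − 4 − 0 = 1; torsion from ∂_4 factors > 1: none. So H_3 ≅ Z.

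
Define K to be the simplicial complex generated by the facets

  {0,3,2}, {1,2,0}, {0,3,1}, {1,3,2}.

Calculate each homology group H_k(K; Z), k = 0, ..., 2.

Take the total order 0 < 1 < 2 < 3 on the vertex set. Then K (dimension 2) consists of the simplices:

  0-simplices (4): [0], [1], [2], [3]
  1-simplices (6): [0,1], [0,2], [0,3], [1,2], [1,3], [2,3]
  2-simplices (4): [0,1,2], [0,1,3], [0,2,3], [1,2,3]

giving chain groups C_0 ≅ Z^4, C_1 ≅ Z^6, C_2 ≅ Z^4.

∂_1: C_1 → C_0 maps an edge to its endpoints' difference, ∂[p,q] = q − p.
As a 4×6 matrix over Z this has rank 3, with invariant factors (1,1,1).

∂_2: C_2 → C_1 sends each 2-simplex [p,q,r] to [q,r] − [p,r] + [p,q]. For instance
  ∂[0,1,2] = [1,2] − [0,2] + [0,1],
  ∂[0,1,3] = [1,3] − [0,3] + [0,1].
As a 6×4 matrix over Z this has rank 3, with invariant factors (1,1,1).

From H_k ≅ ker(∂_k) / im(∂_{k+1}) we obtain:

  H_0: rank C_0 − rank ∂_1 = 4 − 3 = 1, and the invariant factors of ∂_1 are all 1, so H_0 ≅ Z.
  H_1: rank ker ∂_1 − rank ∂_2 = (6 − 3) − 3 = 0, and the invariant factors of ∂_2 are all 1, so H_1 ≅ 0.
  H_2: rank ker ∂_2 − rank ∂_3 = (4 − 3) − 0 = 1, and there is no ∂_3, so H_2 ≅ Z.

H_0 ≅ Z,  H_1 = 0,  H_2 ≅ Z.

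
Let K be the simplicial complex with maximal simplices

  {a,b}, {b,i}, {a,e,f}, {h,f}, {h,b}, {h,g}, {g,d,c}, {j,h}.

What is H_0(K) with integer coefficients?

H_0 ≅ Z.

Order the vertices as a < b < c < d < e < f < g < h < i < j. Listing each simplex with vertices in this order, K has dimension 2 with simplices:

  0-simplices (10): a, b, c, d, e, f, g, h, i, j
  1-simplices (12): ab, ae, af, bh, bi, cd, cg, dg, ef, fh, gh, hj
  2-simplices (2): aef, cdg

so the chain groups are C_0 ≅ Z^10, C_1 ≅ Z^12, C_2 ≅ Z^2.

The boundary map ∂_1: C_1 → C_0 is given by ∂[p,q] = [q] − [p].
As a 10×12 matrix over Z this has rank 9, with invariant factors (1,1,1,1,1,1,1,1,1).

The boundary map ∂_2: C_2 → C_1 sends each 2-simplex [p,q,r] to [q,r] − [p,r] + [p,q]. For instance
  ∂aef = ef − af + ae,
  ∂cdg = dg − cg + cd.
The 12×2 boundary matrix has rank 2 and Smith normal form diag(1,1).

Now H_k = ker ∂_k / im ∂_{k+1}, so:

  H_0: rank C_0 − rank ∂_1 = 10 − 9 = 1, and the invariant factors of ∂_1 are all 1, so H_0 = Z.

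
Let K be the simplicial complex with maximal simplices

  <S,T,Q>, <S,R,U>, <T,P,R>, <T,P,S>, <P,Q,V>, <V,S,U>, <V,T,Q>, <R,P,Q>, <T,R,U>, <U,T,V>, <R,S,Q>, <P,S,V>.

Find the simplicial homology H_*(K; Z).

We work with the vertex ordering P < Q < R < S < T < U < V. The simplices of K, each written with vertices in increasing order, are:

  0-simplices (7): P, Q, R, S, T, U, V
  1-simplices (18): PQ, PR, PS, PT, PV, QR, QS, QT, QV, RS, RT, RU, ST, SU, SV, TU, TV, UV
  2-simplices (12): PQR, PQV, PRT, PST, PSV, QRS, QST, QTV, RSU, RTU, SUV, TUV

so the chain groups are C_0 ≅ Z^7, C_1 ≅ Z^18, C_2 ≅ Z^12.

∂_1: C_1 → C_0 maps an edge to its endpoints' difference, ∂[p,q] = q − p. For instance
  ∂UV = V − U.
As a 7×18 matrix over Z this has rank 6, with invariant factors (1,1,1,1,1,1).

The boundary map ∂_2: C_2 → C_1 maps a triangle to the signed sum of its edges. For instance
  ∂RTU = TU − RU + RT,
  ∂PST = ST − PT + PS.
The resulting 18×12 matrix has rank 12, and its Smith normal form has invariant factors (1,1,1,1,1,1,1,1,1,1,1,2).

Reading off H_k = ker ∂_k / im ∂_{k+1}:

  H_0: rank C_0 − rank ∂_1 = 7 − 6 = 1, and the invariant factors of ∂_1 are all 1, so H_0 = Z.
  H_1: rank ker ∂_1 − rank ∂_2 = (18 − 6) − 12 = 0, and ∂_2 has invariant factor 2 > 1, so H_1 = Z/2.
  H_2: rank ker ∂_2 − rank ∂_3 = (12 − 12) − 0 = 0, and there is no ∂_3, so H_2 = 0.

(K is a triangulation of the real projective plane RP^2.)

H_0 = Z,  H_1 = Z/2,  H_2 = 0.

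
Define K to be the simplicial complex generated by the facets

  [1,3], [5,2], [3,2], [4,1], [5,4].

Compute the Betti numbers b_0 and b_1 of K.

b_0 = 1, b_1 = 1.

Fix the vertex order 1 < 2 < 3 < 4 < 5 and write every simplex with vertices in increasing order. Then dim K = 1 and the simplices of K are:

  0-simplices (5): [1], [2], [3], [4], [5]
  1-simplices (5): [1,3], [1,4], [2,3], [2,5], [4,5]

giving chain groups C_0 ≅ Z^5, C_1 ≅ Z^5.

∂_1: C_1 → C_0 sends each edge [p,q] (with p < q) to q − p. For instance
  ∂[2,3] = [3] − [2].
This gives a 5×5 integer matrix of rank 4; reducing to Smith normal form yields diagonal entries (1,1,1,1).

Computing H_k = (kernel of ∂_k) / (image of ∂_{k+1}):

  H_0: rank C_0 − rank ∂_1 = 5 − 4 = 1, and the invariant factors of ∂_1 are all 1, so H_0 = Z.
  H_1: rank ker ∂_1 − rank ∂_2 = (5 − 4) − 0 = 1, and there is no ∂_2, so H_1 = Z.

Hence the Betti numbers are b_0 = 1, b_1 = 1.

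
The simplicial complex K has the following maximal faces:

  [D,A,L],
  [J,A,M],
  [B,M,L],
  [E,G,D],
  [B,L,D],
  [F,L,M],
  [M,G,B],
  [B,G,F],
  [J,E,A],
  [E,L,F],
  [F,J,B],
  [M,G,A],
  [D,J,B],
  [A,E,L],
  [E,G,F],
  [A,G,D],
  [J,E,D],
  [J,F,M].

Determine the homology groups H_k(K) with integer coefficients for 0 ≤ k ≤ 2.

We work with the vertex ordering A < B < D < E < F < G < J < L < M. The simplices of K, each written with vertices in increasing order, are:

  0-simplices (9): A, B, D, E, F, G, J, L, M
  1-simplices (27): AD, AE, AG, AJ, AL, AM, BD, BF, BG, BJ, BL, BM, DE, DG, DJ, DL, EF, EG, EJ, EL, FG, FJ, FL, FM, GM, JM, LM
  2-simplices (18): ADG, ADL, AEJ, AEL, AGM, AJM, BDJ, BDL, BFG, BFJ, BGM, BLM, DEG, DEJ, EFG, EFL, FJM, FLM

giving chain groups C_0 ≅ Z^9, C_1 ≅ Z^27, C_2 ≅ Z^18.

∂_1: C_1 → C_0 sends each edge [p,q] (with p < q) to q − p.
As a 9×27 matrix over Z this has rank 8, with invariant factors (1,1,1,1,1,1,1,1).

Boundary ∂_2: C_2 → C_1 maps a triangle to the signed sum of its edges. For instance
  ∂BDJ = DJ − BJ + BD,
  ∂AEJ = EJ − AJ + AE.
As a 27×18 matrix over Z this has rank 18, with invariant factors (1,1,1,1,1,1,1,1,1,1,1,1,1,1,1,1,1,2).

Reading off H_k = ker ∂_k / im ∂_{k+1}:

  H_0: rank C_0 − rank ∂_1 = 9 − 8 = 1, and the invariant factors of ∂_1 are all 1, so H_0 = Z.
  H_1: rank ker ∂_1 − rank ∂_2 = (27 − 8) − 18 = 1, and ∂_2 has invariant factor 2 > 1, so H_1 = Z × Z/2.
  H_2: rank ker ∂_2 − rank ∂_3 = (18 − 18) − 0 = 0, and there is no ∂_3, so H_2 = 0.

(K is a triangulation of the Klein bottle.)

H_0 ≅ Z,  H_1 ≅ Z × Z/2,  H_2 = 0.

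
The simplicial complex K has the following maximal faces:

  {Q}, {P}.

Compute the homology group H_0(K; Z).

Order the vertices as P < Q. Listing each simplex with vertices in this order, K has dimension 0 with simplices:

  0-simplices (2): P, Q

giving chain groups C_0 ≅ Z^2.

From H_k ≅ ker(∂_k) / im(∂_{k+1}) we obtain:

  H_0: rank C_0 − rank ∂_1 = 2 − 0 = 2, and there is no ∂_1, so H_0 ≅ Z^2.

H_0 = Z^2.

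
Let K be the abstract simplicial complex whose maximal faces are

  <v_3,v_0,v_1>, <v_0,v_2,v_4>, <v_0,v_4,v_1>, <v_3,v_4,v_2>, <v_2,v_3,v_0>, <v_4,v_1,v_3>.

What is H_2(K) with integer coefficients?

H_2 = Z.

Order the vertices as v_0 < v_1 < v_2 < v_3 < v_4. Listing each simplex with vertices in this order, K has dimension 2 with simplices:

  0-simplices (5): [v_0], [v_1], [v_2], [v_3], [v_4]
  1-simplices (9): [v_0,v_1], [v_0,v_2], [v_0,v_3], [v_0,v_4], [v_1,v_3], [v_1,v_4], [v_2,v_3], [v_2,v_4], [v_3,v_4]
  2-simplices (6): [v_0,v_1,v_3], [v_0,v_1,v_4], [v_0,v_2,v_3], [v_0,v_2,v_4], [v_1,v_3,v_4], [v_2,v_3,v_4]

so the chain groups are C_0 ≅ Z^5, C_1 ≅ Z^9, C_2 ≅ Z^6.

Boundary ∂_1: C_1 → C_0 sends each edge [p,q] (with p < q) to q − p. For instance
  ∂[v_0,v_1] = [v_1] − [v_0].
This gives a 5×9 integer matrix of rank 4; reducing to Smith normal form yields diagonal entries (1,1,1,1).

∂_2: C_2 → C_1 acts by ∂[p,q,r] = [q,r] − [p,r] + [p,q]. For instance
  ∂[v_0,v_1,v_3] = [v_1,v_3] − [v_0,v_3] + [v_0,v_1],
  ∂[v_0,v_2,v_3] = [v_2,v_3] − [v_0,v_3] + [v_0,v_2].
The resulting 9×6 matrix has rank 5, and its Smith normal form has invariant factors (1,1,1,1,1).

From H_k ≅ ker(∂_k) / im(∂_{k+1}) we obtain:

  H_2: rank ker ∂_2 − rank ∂_3 = (6 − 5) − 0 = 1, and there is no ∂_3, so H_2 = Z.

(K is a triangulation of the 2-sphere S^2.)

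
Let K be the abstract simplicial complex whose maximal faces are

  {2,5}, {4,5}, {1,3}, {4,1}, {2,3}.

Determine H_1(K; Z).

Fix the vertex order 1 < 2 < 3 < 4 < 5 and write every simplex with vertices in increasing order. Then dim K = 1 and the simplices of K are:

  0-simplices (5): [1], [2], [3], [4], [5]
  1-simplices (5): [1,3], [1,4], [2,3], [2,5], [4,5]

so the chain groups are C_0 ≅ Z^5, C_1 ≅ Z^5.

∂_1: C_1 → C_0 sends each edge [p,q] (with p < q) to q − p. For instance
  ∂[1,3] = [3] − [1].
This gives a 5×5 integer matrix of rank 4; reducing to Smith normal form yields diagonal entries (1,1,1,1).

Now H_k = ker ∂_k / im ∂_{k+1}, so:

  H_1: rank ker ∂_1 − rank ∂_2 = (5 − 4) − 0 = 1, and there is no ∂_2, so H_1 ≅ Z.

H_1 ≅ Z.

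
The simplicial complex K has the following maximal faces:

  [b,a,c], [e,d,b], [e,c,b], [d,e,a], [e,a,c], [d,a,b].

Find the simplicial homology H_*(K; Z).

H_0 = Z,  H_1 = 0,  H_2 = Z.

We work with the vertex ordering a < b < c < d < e. The simplices of K, each written with vertices in increasing order, are:

  0-simplices (5): a, b, c, d, e
  1-simplices (9): ab, ac, ad, ae, bc, bd, be, ce, de
  2-simplices (6): abc, abd, ace, ade, bce, bde

giving chain groups C_0 ≅ Z^5, C_1 ≅ Z^9, C_2 ≅ Z^6.

Boundary ∂_1: C_1 → C_0 sends each edge [p,q] (with p < q) to q − p. For instance
  ∂bd = d − b.
As a 5×9 matrix over Z this has rank 4, with invariant factors (1,1,1,1).

Boundary ∂_2: C_2 → C_1 sends each 2-simplex [p,q,r] to [q,r] − [p,r] + [p,q]. For instance
  ∂abc = bc − ac + ab,
  ∂bde = de − be + bd.
This gives a 9×6 integer matrix of rank 5; reducing to Smith normal form yields diagonal entries (1,1,1,1,1).

Reading off H_k = ker ∂_k / im ∂_{k+1}:

  H_0: rank C_0 − rank ∂_1 = 5 − 4 = 1, and the invariant factors of ∂_1 are all 1, so H_0 ≅ Z.
  H_1: rank ker ∂_1 − rank ∂_2 = (9 − 4) − 5 = 0, and the invariant factors of ∂_2 are all 1, so H_1 ≅ 0.
  H_2: rank ker ∂_2 − rank ∂_3 = (6 − 5) − 0 = 1, and there is no ∂_3, so H_2 ≅ Z.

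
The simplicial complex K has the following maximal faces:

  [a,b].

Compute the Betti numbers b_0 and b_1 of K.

Take the total order a < b on the vertex set. Then K (dimension 1) consists of the simplices:

  0-simplices (2): a, b
  1-simplices (1): ab

so the chain groups are C_0 ≅ Z^2, C_1 ≅ Z^1.

∂_1: C_1 → C_0 is given by ∂[p,q] = [q] − [p]. For instance
  ∂ab = b − a.
The 2×1 boundary matrix has rank 1 and Smith normal form diag(1).

Computing H_k = (kernel of ∂_k) / (image of ∂_{k+1}):

  H_0: rank C_0 − rank ∂_1 = 2 − 1 = 1, and the invariant factors of ∂_1 are all 1, so H_0 = Z.
  H_1: rank ker ∂_1 − rank ∂_2 = (1 − 1) − 0 = 0, and there is no ∂_2, so H_1 = 0.

Hence the Betti numbers are b_0 = 1, b_1 = 0.

b_0 = 1, b_1 = 0.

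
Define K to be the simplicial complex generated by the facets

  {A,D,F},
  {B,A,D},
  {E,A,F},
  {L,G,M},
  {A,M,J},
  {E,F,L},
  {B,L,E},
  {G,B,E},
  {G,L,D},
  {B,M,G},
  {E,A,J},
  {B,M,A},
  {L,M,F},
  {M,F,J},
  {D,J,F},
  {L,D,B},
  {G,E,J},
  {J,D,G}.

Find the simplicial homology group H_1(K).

K has 9 vertices, 27 edges, 18 triangles.
rank ∂_1 = 8, rank ∂_2 = 18 ⇒ b_1 = 27 − 8 − 18 = 1; ∂_2 has invariant factor(s) [2] giving torsion. So H_1 ≅ Z × Z/2.

H_1 = Z × Z/2.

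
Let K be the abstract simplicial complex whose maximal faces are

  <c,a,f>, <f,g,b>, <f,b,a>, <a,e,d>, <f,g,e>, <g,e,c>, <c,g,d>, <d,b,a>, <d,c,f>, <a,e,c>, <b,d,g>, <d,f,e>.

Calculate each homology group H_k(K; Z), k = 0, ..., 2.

Take the total order a < b < c < d < e < f < g on the vertex set. Then K (dimension 2) consists of the simplices:

  0-simplices (7): a, b, c, d, e, f, g
  1-simplices (18): ab, ac, ad, ae, af, bd, bf, bg, cd, ce, cf, cg, de, df, dg, ef, eg, fg
  2-simplices (12): abd, abf, ace, acf, ade, bdg, bfg, cdf, cdg, ceg, def, efg

giving chain groups C_0 ≅ Z^7, C_1 ≅ Z^18, C_2 ≅ Z^12.

The boundary map ∂_1: C_1 → C_0 maps an edge to its endpoints' difference, ∂[p,q] = q − p.
The resulting 7×18 matrix has rank 6, and its Smith normal form has invariant factors (1,1,1,1,1,1).

∂_2: C_2 → C_1 sends each 2-simplex [p,q,r] to [q,r] − [p,r] + [p,q]. For instance
  ∂ade = de − ae + ad,
  ∂ceg = eg − cg + ce.
The 18×12 boundary matrix has rank 12 and Smith normal form diag(1,1,1,1,1,1,1,1,1,1,1,2).

Reading off H_k = ker ∂_k / im ∂_{k+1}:

  H_0: rank C_0 − rank ∂_1 = 7 − 6 = 1, and the invariant factors of ∂_1 are all 1, so H_0 ≅ Z.
  H_1: rank ker ∂_1 − rank ∂_2 = (18 − 6) − 12 = 0, and ∂_2 has invariant factor 2 > 1, so H_1 ≅ Z/2Z.
  H_2: rank ker ∂_2 − rank ∂_3 = (12 − 12) − 0 = 0, and there is no ∂_3, so H_2 ≅ 0.

As a check, the Euler characteristic is 7 − 18 + 12 = 1, which agrees with 1 − 0 + 0 = 1.

H_0 ≅ Z,  H_1 ≅ Z/2Z,  H_2 = 0.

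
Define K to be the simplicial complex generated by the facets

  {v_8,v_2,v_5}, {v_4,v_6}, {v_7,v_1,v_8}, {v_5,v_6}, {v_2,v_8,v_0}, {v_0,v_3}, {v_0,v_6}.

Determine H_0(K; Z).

H_0 = Z.

Order the vertices as v_0 < v_1 < v_2 < v_3 < v_4 < v_5 < v_6 < v_7 < v_8. Listing each simplex with vertices in this order, K has dimension 2 with simplices:

  0-simplices (9): [v_0], [v_1], [v_2], [v_3], [v_4], [v_5], [v_6], [v_7], [v_8]
  1-simplices (12): [v_0,v_2], [v_0,v_3], [v_0,v_6], [v_0,v_8], [v_1,v_7], [v_1,v_8], [v_2,v_5], [v_2,v_8], [v_4,v_6], [v_5,v_6], [v_5,v_8], [v_7,v_8]
  2-simplices (3): [v_0,v_2,v_8], [v_1,v_7,v_8], [v_2,v_5,v_8]

giving chain groups C_0 ≅ Z^9, C_1 ≅ Z^12, C_2 ≅ Z^3.

Boundary ∂_1: C_1 → C_0 sends each edge [p,q] (with p < q) to q − p. For instance
  ∂[v_7,v_8] = [v_8] − [v_7].
This gives a 9×12 integer matrix of rank 8; reducing to Smith normal form yields diagonal entries (1,1,1,1,1,1,1,1).

Boundary ∂_2: C_2 → C_1 acts by ∂[p,q,r] = [q,r] − [p,r] + [p,q]. For instance
  ∂[v_2,v_5,v_8] = [v_5,v_8] − [v_2,v_8] + [v_2,v_5],
  ∂[v_1,v_7,v_8] = [v_7,v_8] − [v_1,v_8] + [v_1,v_7].
The resulting 12×3 matrix has rank 3, and its Smith normal form has invariant factors (1,1,1).

Computing H_k = (kernel of ∂_k) / (image of ∂_{k+1}):

  H_0: rank C_0 − rank ∂_1 = 9 − 8 = 1, and the invariant factors of ∂_1 are all 1, so H_0 = Z.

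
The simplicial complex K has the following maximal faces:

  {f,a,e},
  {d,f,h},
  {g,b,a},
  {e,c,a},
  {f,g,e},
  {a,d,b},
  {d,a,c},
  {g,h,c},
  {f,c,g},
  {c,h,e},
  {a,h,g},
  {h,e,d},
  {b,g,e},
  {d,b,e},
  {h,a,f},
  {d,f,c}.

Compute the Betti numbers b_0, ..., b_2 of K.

b_0 = 1, b_1 = 2, b_2 = 1.

Order the vertices as a < b < c < d < e < f < g < h. Listing each simplex with vertices in this order, K has dimension 2 with simplices:

  0-simplices (8): a, b, c, d, e, f, g, h
  1-simplices (24): ab, ac, ad, ae, af, ag, ah, bd, be, bg, cd, ce, cf, cg, ch, de, df, dh, ef, eg, eh, fg, fh, gh
  2-simplices (16): abd, abg, acd, ace, aef, afh, agh, bde, beg, cdf, ceh, cfg, cgh, deh, dfh, efg

Hence C_0 ≅ Z^8, C_1 ≅ Z^24, C_2 ≅ Z^16.

The boundary map ∂_1: C_1 → C_0 sends each edge [p,q] (with p < q) to q − p.
The resulting 8×24 matrix has rank 7, and its Smith normal form has invariant factors (1,1,1,1,1,1,1).

The boundary map ∂_2: C_2 → C_1 maps a triangle to the signed sum of its edges. For instance
  ∂acd = cd − ad + ac,
  ∂agh = gh − ah + ag.
The resulting 24×16 matrix has rank 15, and its Smith normal form has invariant factors (1,1,1,1,1,1,1,1,1,1,1,1,1,1,1).

Reading off H_k = ker ∂_k / im ∂_{k+1}:

  H_0: rank C_0 − rank ∂_1 = 8 − 7 = 1, and the invariant factors of ∂_1 are all 1, so H_0 = Z.
  H_1: rank ker ∂_1 − rank ∂_2 = (24 − 7) − 15 = 2, and the invariant factors of ∂_2 are all 1, so H_1 = Z^2.
  H_2: rank ker ∂_2 − rank ∂_3 = (16 − 15) − 0 = 1, and there is no ∂_3, so H_2 = Z.

Hence the Betti numbers are b_0 = 1, b_1 = 2, b_2 = 1.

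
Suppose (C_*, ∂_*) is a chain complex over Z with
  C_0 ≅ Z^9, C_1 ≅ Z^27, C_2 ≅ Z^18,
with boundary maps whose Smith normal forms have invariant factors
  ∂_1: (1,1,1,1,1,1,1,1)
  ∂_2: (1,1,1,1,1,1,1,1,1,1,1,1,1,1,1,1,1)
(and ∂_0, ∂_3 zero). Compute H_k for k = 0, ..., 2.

H_0: b_0 = 9 − 0 − 8 = 1; torsion from ∂_1 factors > 1: none. So H_0 = Z.
H_1: b_1 = 27 − 8 − 17 = 2; torsion from ∂_2 factors > 1: none. So H_1 = Z^2.
H_2: b_2 = 18 − 17 − 0 = 1; torsion from ∂_3 factors > 1: none. So H_2 = Z.

H_0 = Z,  H_1 = Z^2,  H_2 = Z.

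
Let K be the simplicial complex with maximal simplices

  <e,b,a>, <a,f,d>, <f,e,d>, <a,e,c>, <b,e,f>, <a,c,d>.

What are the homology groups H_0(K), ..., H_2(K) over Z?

Order the vertices as a < b < c < d < e < f. Listing each simplex with vertices in this order, K has dimension 2 with simplices:

  0-simplices (6): a, b, c, d, e, f
  1-simplices (12): ab, ac, ad, ae, af, be, bf, cd, ce, de, df, ef
  2-simplices (6): abe, acd, ace, adf, bef, def

so the chain groups are C_0 ≅ Z^6, C_1 ≅ Z^12, C_2 ≅ Z^6.

Boundary ∂_1: C_1 → C_0 sends each edge [p,q] (with p < q) to q − p.
This gives a 6×12 integer matrix of rank 5; reducing to Smith normal form yields diagonal entries (1,1,1,1,1).

Boundary ∂_2: C_2 → C_1 maps a triangle to the signed sum of its edges. For instance
  ∂def = ef − df + de,
  ∂acd = cd − ad + ac.
As a 12×6 matrix over Z this has rank 6, with invariant factors (1,1,1,1,1,1).

Now H_k = ker ∂_k / im ∂_{k+1}, so:

  H_0: rank C_0 − rank ∂_1 = 6 − 5 = 1, and the invariant factors of ∂_1 are all 1, so H_0 ≅ Z.
  H_1: rank ker ∂_1 − rank ∂_2 = (12 − 5) − 6 = 1, and the invariant factors of ∂_2 are all 1, so H_1 ≅ Z.
  H_2: rank ker ∂_2 − rank ∂_3 = (6 − 6) − 0 = 0, and there is no ∂_3, so H_2 ≅ 0.

(K is a triangulation of the cylinder S^1 x I.)

H_0 = Z,  H_1 = Z,  H_2 = 0.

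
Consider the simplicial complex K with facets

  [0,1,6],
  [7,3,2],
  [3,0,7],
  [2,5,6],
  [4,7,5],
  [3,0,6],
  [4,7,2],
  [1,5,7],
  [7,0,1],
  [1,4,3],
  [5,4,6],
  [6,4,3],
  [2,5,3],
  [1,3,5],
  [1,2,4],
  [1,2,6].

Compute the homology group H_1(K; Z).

H_1 = Z^2.

We work with the vertex ordering 0 < 1 < 2 < 3 < 4 < 5 < 6 < 7. The simplices of K, each written with vertices in increasing order, are:

  0-simplices (8): [0], [1], [2], [3], [4], [5], [6], [7]
  1-simplices (24): (24 of them)
  2-simplices (16): [0,1,6], [0,1,7], [0,3,6], [0,3,7], [1,2,4], [1,2,6], [1,3,4], [1,3,5], [1,5,7], [2,3,5], [2,3,7], [2,4,7], [2,5,6], [3,4,6], [4,5,6], [4,5,7]

giving chain groups C_0 ≅ Z^8, C_1 ≅ Z^24, C_2 ≅ Z^16.

The boundary map ∂_1: C_1 → C_0 sends each edge [p,q] (with p < q) to q − p. For instance
  ∂[1,5] = [5] − [1].
The resulting 8×24 matrix has rank 7, and its Smith normal form has invariant factors (1,1,1,1,1,1,1).

Boundary ∂_2: C_2 → C_1 maps a triangle to the signed sum of its edges. For instance
  ∂[0,3,7] = [3,7] − [0,7] + [0,3],
  ∂[1,2,4] = [2,4] − [1,4] + [1,2].
The 24×16 boundary matrix has rank 15 and Smith normal form diag(1,1,1,1,1,1,1,1,1,1,1,1,1,1,1).

Reading off H_k = ker ∂_k / im ∂_{k+1}:

  H_1: rank ker ∂_1 − rank ∂_2 = (24 − 7) − 15 = 2, and the invariant factors of ∂_2 are all 1, so H_1 = Z^2.

(K is a triangulation of the torus T^2.)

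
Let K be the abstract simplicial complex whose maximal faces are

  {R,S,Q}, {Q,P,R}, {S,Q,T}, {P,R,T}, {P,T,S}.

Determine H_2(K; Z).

K has 5 vertices, 10 edges, 5 triangles.
rank ∂_2 = 5, rank ∂_3 = 0 ⇒ b_2 = 5 − 5 − 0 = 0. So H_2 = 0.

H_2 ≅ 0.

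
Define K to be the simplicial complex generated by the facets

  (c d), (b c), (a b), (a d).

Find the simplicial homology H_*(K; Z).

H_0 = Z,  H_1 = Z.

Take the total order a < b < c < d on the vertex set. Then K (dimension 1) consists of the simplices:

  0-simplices (4): a, b, c, d
  1-simplices (4): ab, ad, bc, cd

Hence C_0 ≅ Z^4, C_1 ≅ Z^4.

∂_1: C_1 → C_0 is given by ∂[p,q] = [q] − [p]. For instance
  ∂cd = d − c.
This gives a 4×4 integer matrix of rank 3; reducing to Smith normal form yields diagonal entries (1,1,1).

Reading off H_k = ker ∂_k / im ∂_{k+1}:

  H_0: rank C_0 − rank ∂_1 = 4 − 3 = 1, and the invariant factors of ∂_1 are all 1, so H_0 = Z.
  H_1: rank ker ∂_1 − rank ∂_2 = (4 − 3) − 0 = 1, and there is no ∂_2, so H_1 = Z.

As a check, the Euler characteristic is 4 − 4 = 0, which agrees with 1 − 1 = 0.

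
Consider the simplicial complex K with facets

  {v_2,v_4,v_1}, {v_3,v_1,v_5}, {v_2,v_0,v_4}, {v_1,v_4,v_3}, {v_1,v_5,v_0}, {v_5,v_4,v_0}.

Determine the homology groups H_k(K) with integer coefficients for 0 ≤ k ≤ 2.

H_0 = Z,  H_1 = Z,  H_2 = 0.

K has 6 vertices, 12 edges, 6 triangles.
rank ∂_0 = 0, rank ∂_1 = 5 ⇒ b_0 = 6 − 0 − 5 = 1; all invariant factors of ∂_1 are 1 so no torsion. So H_0 = Z.
rank ∂_1 = 5, rank ∂_2 = 6 ⇒ b_1 = 12 − 5 − 6 = 1; all invariant factors of ∂_2 are 1 so no torsion. So H_1 = Z.
rank ∂_2 = 6, rank ∂_3 = 0 ⇒ b_2 = 6 − 6 − 0 = 0. So H_2 = 0.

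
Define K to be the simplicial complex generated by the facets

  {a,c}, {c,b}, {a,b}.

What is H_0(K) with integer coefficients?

H_0 = Z.

Order the vertices as a < b < c. Listing each simplex with vertices in this order, K has dimension 1 with simplices:

  0-simplices (3): a, b, c
  1-simplices (3): ab, ac, bc

Hence C_0 ≅ Z^3, C_1 ≅ Z^3.

The boundary map ∂_1: C_1 → C_0 sends each edge [p,q] (with p < q) to q − p.
As a 3×3 matrix over Z this has rank 2, with invariant factors (1,1).

Now H_k = ker ∂_k / im ∂_{k+1}, so:

  H_0: rank C_0 − rank ∂_1 = 3 − 2 = 1, and the invariant factors of ∂_1 are all 1, so H_0 ≅ Z.

(K is a triangulation of the circle S^1.)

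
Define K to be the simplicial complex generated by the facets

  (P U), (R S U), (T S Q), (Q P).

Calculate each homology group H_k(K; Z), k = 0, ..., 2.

H_0 ≅ Z,  H_1 ≅ Z,  H_2 = 0.

Order the vertices as P < Q < R < S < T < U. Listing each simplex with vertices in this order, K has dimension 2 with simplices:

  0-simplices (6): P, Q, R, S, T, U
  1-simplices (8): PQ, PU, QS, QT, RS, RU, ST, SU
  2-simplices (2): QST, RSU

giving chain groups C_0 ≅ Z^6, C_1 ≅ Z^8, C_2 ≅ Z^2.

The boundary map ∂_1: C_1 → C_0 maps an edge to its endpoints' difference, ∂[p,q] = q − p. For instance
  ∂ST = T − S.
This gives a 6×8 integer matrix of rank 5; reducing to Smith normal form yields diagonal entries (1,1,1,1,1).

∂_2: C_2 → C_1 sends each 2-simplex [p,q,r] to [q,r] − [p,r] + [p,q]. For instance
  ∂RSU = SU − RU + RS,
  ∂QST = ST − QT + QS.
This gives a 8×2 integer matrix of rank 2; reducing to Smith normal form yields diagonal entries (1,1).

Reading off H_k = ker ∂_k / im ∂_{k+1}:

  H_0: rank C_0 − rank ∂_1 = 6 − 5 = 1, and the invariant factors of ∂_1 are all 1, so H_0 ≅ Z.
  H_1: rank ker ∂_1 − rank ∂_2 = (8 − 5) − 2 = 1, and the invariant factors of ∂_2 are all 1, so H_1 ≅ Z.
  H_2: rank ker ∂_2 − rank ∂_3 = (2 − 2) − 0 = 0, and there is no ∂_3, so H_2 ≅ 0.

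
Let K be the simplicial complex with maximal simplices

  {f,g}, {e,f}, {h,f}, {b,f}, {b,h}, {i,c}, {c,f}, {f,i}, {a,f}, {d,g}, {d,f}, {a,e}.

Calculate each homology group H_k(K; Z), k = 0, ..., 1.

H_0 = Z,  H_1 = Z^4.

We work with the vertex ordering a < b < c < d < e < f < g < h < i. The simplices of K, each written with vertices in increasing order, are:

  0-simplices (9): a, b, c, d, e, f, g, h, i
  1-simplices (12): ae, af, bf, bh, cf, ci, df, dg, ef, fg, fh, fi

so the chain groups are C_0 ≅ Z^9, C_1 ≅ Z^12.

Boundary ∂_1: C_1 → C_0 sends each edge [p,q] (with p < q) to q − p. For instance
  ∂dg = g − d.
The resulting 9×12 matrix has rank 8, and its Smith normal form has invariant factors (1,1,1,1,1,1,1,1).

Computing H_k = (kernel of ∂_k) / (image of ∂_{k+1}):

  H_0: rank C_0 − rank ∂_1 = 9 − 8 = 1, and the invariant factors of ∂_1 are all 1, so H_0 = Z.
  H_1: rank ker ∂_1 − rank ∂_2 = (12 − 8) − 0 = 4, and there is no ∂_2, so H_1 = Z^4.

(K is a triangulation of a wedge of 4 circles.)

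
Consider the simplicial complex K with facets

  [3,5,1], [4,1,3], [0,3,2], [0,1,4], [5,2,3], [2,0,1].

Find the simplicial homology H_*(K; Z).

We work with the vertex ordering 0 < 1 < 2 < 3 < 4 < 5. The simplices of K, each written with vertices in increasing order, are:

  0-simplices (6): [0], [1], [2], [3], [4], [5]
  1-simplices (12): [0,1], [0,2], [0,3], [0,4], [1,2], [1,3], [1,4], [1,5], [2,3], [2,5], [3,4], [3,5]
  2-simplices (6): [0,1,2], [0,1,4], [0,2,3], [1,3,4], [1,3,5], [2,3,5]

giving chain groups C_0 ≅ Z^6, C_1 ≅ Z^12, C_2 ≅ Z^6.

Boundary ∂_1: C_1 → C_0 maps an edge to its endpoints' difference, ∂[p,q] = q − p. For instance
  ∂[2,5] = [5] − [2].
The 6×12 boundary matrix has rank 5 and Smith normal form diag(1,1,1,1,1).

The boundary map ∂_2: C_2 → C_1 sends each 2-simplex [p,q,r] to [q,r] − [p,r] + [p,q]. For instance
  ∂[1,3,4] = [3,4] − [1,4] + [1,3],
  ∂[0,1,2] = [1,2] − [0,2] + [0,1].
As a 12×6 matrix over Z this has rank 6, with invariant factors (1,1,1,1,1,1).

Now H_k = ker ∂_k / im ∂_{k+1}, so:

  H_0: rank C_0 − rank ∂_1 = 6 − 5 = 1, and the invariant factors of ∂_1 are all 1, so H_0 ≅ Z.
  H_1: rank ker ∂_1 − rank ∂_2 = (12 − 5) − 6 = 1, and the invariant factors of ∂_2 are all 1, so H_1 ≅ Z.
  H_2: rank ker ∂_2 − rank ∂_3 = (6 − 6) − 0 = 0, and there is no ∂_3, so H_2 ≅ 0.

(K is a triangulation of the cylinder S^1 x I.)

H_0 ≅ Z,  H_1 ≅ Z,  H_2 = 0.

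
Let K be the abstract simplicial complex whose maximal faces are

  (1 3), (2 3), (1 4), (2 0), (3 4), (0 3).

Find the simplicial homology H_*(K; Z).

H_0 ≅ Z,  H_1 ≅ Z^2.

Order the vertices as 0 < 1 < 2 < 3 < 4. Listing each simplex with vertices in this order, K has dimension 1 with simplices:

  0-simplices (5): [0], [1], [2], [3], [4]
  1-simplices (6): [0,2], [0,3], [1,3], [1,4], [2,3], [3,4]

giving chain groups C_0 ≅ Z^5, C_1 ≅ Z^6.

The boundary map ∂_1: C_1 → C_0 maps an edge to its endpoints' difference, ∂[p,q] = q − p.
This gives a 5×6 integer matrix of rank 4; reducing to Smith normal form yields diagonal entries (1,1,1,1).

Now H_k = ker ∂_k / im ∂_{k+1}, so:

  H_0: rank C_0 − rank ∂_1 = 5 − 4 = 1, and the invariant factors of ∂_1 are all 1, so H_0 = Z.
  H_1: rank ker ∂_1 − rank ∂_2 = (6 − 4) − 0 = 2, and there is no ∂_2, so H_1 = Z^2.

As a check, the Euler characteristic is 5 − 6 = -1, which agrees with 1 − 2 = -1.
(K is a triangulation of a wedge of 2 circles.)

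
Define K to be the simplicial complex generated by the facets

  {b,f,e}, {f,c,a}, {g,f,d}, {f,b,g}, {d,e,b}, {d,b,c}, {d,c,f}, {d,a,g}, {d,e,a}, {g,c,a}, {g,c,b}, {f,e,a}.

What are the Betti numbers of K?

b_0 = 1, b_1 = 0, b_2 = 0.

Fix the vertex order a < b < c < d < e < f < g and write every simplex with vertices in increasing order. Then dim K = 2 and the simplices of K are:

  0-simplices (7): a, b, c, d, e, f, g
  1-simplices (18): ac, ad, ae, af, ag, bc, bd, be, bf, bg, cd, cf, cg, de, df, dg, ef, fg
  2-simplices (12): acf, acg, ade, adg, aef, bcd, bcg, bde, bef, bfg, cdf, dfg

Hence C_0 ≅ Z^7, C_1 ≅ Z^18, C_2 ≅ Z^12.

∂_1: C_1 → C_0 is given by ∂[p,q] = [q] − [p].
The 7×18 boundary matrix has rank 6 and Smith normal form diag(1,1,1,1,1,1).

Boundary ∂_2: C_2 → C_1 acts by ∂[p,q,r] = [q,r] − [p,r] + [p,q]. For instance
  ∂acf = cf − af + ac,
  ∂acg = cg − ag + ac.
This gives a 18×12 integer matrix of rank 12; reducing to Smith normal form yields diagonal entries (1,1,1,1,1,1,1,1,1,1,1,2).

Computing H_k = (kernel of ∂_k) / (image of ∂_{k+1}):

  H_0: rank C_0 − rank ∂_1 = 7 − 6 = 1, and the invariant factors of ∂_1 are all 1, so H_0 = Z.
  H_1: rank ker ∂_1 − rank ∂_2 = (18 − 6) − 12 = 0, and ∂_2 has invariant factor 2 > 1, so H_1 = Z/2Z.
  H_2: rank ker ∂_2 − rank ∂_3 = (12 − 12) − 0 = 0, and there is no ∂_3, so H_2 = 0.

Hence the Betti numbers are b_0 = 1, b_1 = 0, b_2 = 0.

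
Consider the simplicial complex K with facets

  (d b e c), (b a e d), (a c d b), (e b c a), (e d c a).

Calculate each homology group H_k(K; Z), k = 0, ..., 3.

H_0 = Z,  H_1 = 0,  H_2 = 0,  H_3 = Z.

Order the vertices as a < b < c < d < e. Listing each simplex with vertices in this order, K has dimension 3 with simplices:

  0-simplices (5): a, b, c, d, e
  1-simplices (10): ab, ac, ad, ae, bc, bd, be, cd, ce, de
  2-simplices (10): abc, abd, abe, acd, ace, ade, bcd, bce, bde, cde
  3-simplices (5): abcd, abce, abde, acde, bcde

so the chain groups are C_0 ≅ Z^5, C_1 ≅ Z^10, C_2 ≅ Z^10, C_3 ≅ Z^5.

∂_1: C_1 → C_0 is given by ∂[p,q] = [q] − [p].
This gives a 5×10 integer matrix of rank 4; reducing to Smith normal form yields diagonal entries (1,1,1,1).

The boundary map ∂_2: C_2 → C_1 maps a triangle to the signed sum of its edges. For instance
  ∂ade = de − ae + ad,
  ∂acd = cd − ad + ac.
This gives a 10×10 integer matrix of rank 6; reducing to Smith normal form yields diagonal entries (1,1,1,1,1,1).

∂_3: C_3 → C_2 sends each 3-simplex σ to the alternating sum Σ_i (−1)^i (σ with its i-th vertex removed). For instance
  ∂abcd = bcd − acd + abd − abc,
  ∂abce = bce − ace + abe − abc.
The resulting 10×5 matrix has rank 4, and its Smith normal form has invariant factors (1,1,1,1).

From H_k ≅ ker(∂_k) / im(∂_{k+1}) we obtain:

  H_0: rank C_0 − rank ∂_1 = 5 − 4 = 1, and the invariant factors of ∂_1 are all 1, so H_0 ≅ Z.
  H_1: rank ker ∂_1 − rank ∂_2 = (10 − 4) − 6 = 0, and the invariant factors of ∂_2 are all 1, so H_1 ≅ 0.
  H_2: rank ker ∂_2 − rank ∂_3 = (10 − 6) − 4 = 0, and the invariant factors of ∂_3 are all 1, so H_2 ≅ 0.
  H_3: rank ker ∂_3 − rank ∂_4 = (5 − 4) − 0 = 1, and there is no ∂_4, so H_3 ≅ Z.

(K is a triangulation of the 3-sphere S^3.)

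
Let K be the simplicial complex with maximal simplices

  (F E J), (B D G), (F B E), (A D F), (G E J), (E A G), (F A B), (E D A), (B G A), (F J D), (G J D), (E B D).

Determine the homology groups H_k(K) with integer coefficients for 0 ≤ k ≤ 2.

H_0 ≅ Z,  H_1 ≅ Z/2,  H_2 = 0.

Fix the vertex order A < B < D < E < F < G < J and write every simplex with vertices in increasing order. Then dim K = 2 and the simplices of K are:

  0-simplices (7): A, B, D, E, F, G, J
  1-simplices (18): AB, AD, AE, AF, AG, BD, BE, BF, BG, DE, DF, DG, DJ, EF, EG, EJ, FJ, GJ
  2-simplices (12): ABF, ABG, ADE, ADF, AEG, BDE, BDG, BEF, DFJ, DGJ, EFJ, EGJ

Hence C_0 ≅ Z^7, C_1 ≅ Z^18, C_2 ≅ Z^12.

Boundary ∂_1: C_1 → C_0 is given by ∂[p,q] = [q] − [p]. For instance
  ∂EF = F − E.
This gives a 7×18 integer matrix of rank 6; reducing to Smith normal form yields diagonal entries (1,1,1,1,1,1).

Boundary ∂_2: C_2 → C_1 maps a triangle to the signed sum of its edges. For instance
  ∂ABF = BF − AF + AB,
  ∂EGJ = GJ − EJ + EG.
The resulting 18×12 matrix has rank 12, and its Smith normal form has invariant factors (1,1,1,1,1,1,1,1,1,1,1,2).

From H_k ≅ ker(∂_k) / im(∂_{k+1}) we obtain:

  H_0: rank C_0 − rank ∂_1 = 7 − 6 = 1, and the invariant factors of ∂_1 are all 1, so H_0 = Z.
  H_1: rank ker ∂_1 − rank ∂_2 = (18 − 6) − 12 = 0, and ∂_2 has invariant factor 2 > 1, so H_1 = Z/2.
  H_2: rank ker ∂_2 − rank ∂_3 = (12 − 12) − 0 = 0, and there is no ∂_3, so H_2 = 0.

As a check, the Euler characteristic is 7 − 18 + 12 = 1, which agrees with 1 − 0 + 0 = 1.
(K is a triangulation of the real projective plane RP^2.)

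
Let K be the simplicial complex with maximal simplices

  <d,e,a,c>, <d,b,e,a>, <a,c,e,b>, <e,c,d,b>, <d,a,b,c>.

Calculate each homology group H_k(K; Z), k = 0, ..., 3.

H_0 = Z,  H_1 = 0,  H_2 = 0,  H_3 = Z.

K has 5 vertices, 10 edges, 10 triangles, 5 3-simplices.
rank ∂_0 = 0, rank ∂_1 = 4 ⇒ b_0 = 5 − 0 − 4 = 1; all invariant factors of ∂_1 are 1 so no torsion. So H_0 = Z.
rank ∂_1 = 4, rank ∂_2 = 6 ⇒ b_1 = 10 − 4 − 6 = 0; all invariant factors of ∂_2 are 1 so no torsion. So H_1 = 0.
rank ∂_2 = 6, rank ∂_3 = 4 ⇒ b_2 = 10 − 6 − 4 = 0; all invariant factors of ∂_3 are 1 so no torsion. So H_2 = 0.
rank ∂_3 = 4, rank ∂_4 = 0 ⇒ b_3 = 5 − 4 − 0 = 1. So H_3 = Z.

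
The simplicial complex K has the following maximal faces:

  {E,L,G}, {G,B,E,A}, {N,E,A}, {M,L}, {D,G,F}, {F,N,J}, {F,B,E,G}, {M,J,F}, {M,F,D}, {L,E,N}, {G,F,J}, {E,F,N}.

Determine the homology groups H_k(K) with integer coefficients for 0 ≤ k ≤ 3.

Take the total order A < B < D < E < F < G < J < L < M < N on the vertex set. Then K (dimension 3) consists of the simplices:

  0-simplices (10): A, B, D, E, F, G, J, L, M, N
  1-simplices (24): AB, AE, AG, AN, BE, BF, BG, DF, DG, DM, EF, EG, EL, EN, FG, FJ, FM, FN, GJ, GL, JM, JN, LM, LN
  2-simplices (16): ABE, ABG, AEG, AEN, BEF, BEG, BFG, DFG, DFM, EFG, EFN, EGL, ELN, FGJ, FJM, FJN
  3-simplices (2): ABEG, BEFG

Hence C_0 ≅ Z^10, C_1 ≅ Z^24, C_2 ≅ Z^16, C_3 ≅ Z^2.

The boundary map ∂_1: C_1 → C_0 sends each edge [p,q] (with p < q) to q − p.
The resulting 10×24 matrix has rank 9, and its Smith normal form has invariant factors (1,1,1,1,1,1,1,1,1).

∂_2: C_2 → C_1 acts by ∂[p,q,r] = [q,r] − [p,r] + [p,q]. For instance
  ∂EGL = GL − EL + EG,
  ∂AEN = EN − AN + AE.
This gives a 24×16 integer matrix of rank 14; reducing to Smith normal form yields diagonal entries (1,1,1,1,1,1,1,1,1,1,1,1,1,1).

Boundary ∂_3: C_3 → C_2 sends each 3-simplex σ to the alternating sum Σ_i (−1)^i (σ with its i-th vertex removed). For instance
  ∂ABEG = BEG − AEG + ABG − ABE,
  ∂BEFG = EFG − BFG + BEG − BEF.
This gives a 16×2 integer matrix of rank 2; reducing to Smith normal form yields diagonal entries (1,1).

Reading off H_k = ker ∂_k / im ∂_{k+1}:

  H_0: rank C_0 − rank ∂_1 = 10 − 9 = 1, and the invariant factors of ∂_1 are all 1, so H_0 = Z.
  H_1: rank ker ∂_1 − rank ∂_2 = (24 − 9) − 14 = 1, and the invariant factors of ∂_2 are all 1, so H_1 = Z.
  H_2: rank ker ∂_2 − rank ∂_3 = (16 − 14) − 2 = 0, and the invariant factors of ∂_3 are all 1, so H_2 = 0.
  H_3: rank ker ∂_3 − rank ∂_4 = (2 − 2) − 0 = 0, and there is no ∂_4, so H_3 = 0.

H_0 = Z,  H_1 = Z,  H_2 = 0,  H_3 = 0.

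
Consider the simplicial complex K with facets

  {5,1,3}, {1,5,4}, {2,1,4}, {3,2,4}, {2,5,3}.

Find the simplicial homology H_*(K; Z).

We work with the vertex ordering 1 < 2 < 3 < 4 < 5. The simplices of K, each written with vertices in increasing order, are:

  0-simplices (5): [1], [2], [3], [4], [5]
  1-simplices (10): [1,2], [1,3], [1,4], [1,5], [2,3], [2,4], [2,5], [3,4], [3,5], [4,5]
  2-simplices (5): [1,2,4], [1,3,5], [1,4,5], [2,3,4], [2,3,5]

giving chain groups C_0 ≅ Z^5, C_1 ≅ Z^10, C_2 ≅ Z^5.

∂_1: C_1 → C_0 sends each edge [p,q] (with p < q) to q − p. For instance
  ∂[2,5] = [5] − [2].
The 5×10 boundary matrix has rank 4 and Smith normal form diag(1,1,1,1).

The boundary map ∂_2: C_2 → C_1 maps a triangle to the signed sum of its edges. For instance
  ∂[1,2,4] = [2,4] − [1,4] + [1,2],
  ∂[1,4,5] = [4,5] − [1,5] + [1,4].
As a 10×5 matrix over Z this has rank 5, with invariant factors (1,1,1,1,1).

From H_k ≅ ker(∂_k) / im(∂_{k+1}) we obtain:

  H_0: rank C_0 − rank ∂_1 = 5 − 4 = 1, and the invariant factors of ∂_1 are all 1, so H_0 ≅ Z.
  H_1: rank ker ∂_1 − rank ∂_2 = (10 − 4) − 5 = 1, and the invariant factors of ∂_2 are all 1, so H_1 ≅ Z.
  H_2: rank ker ∂_2 − rank ∂_3 = (5 − 5) − 0 = 0, and there is no ∂_3, so H_2 ≅ 0.

H_0 ≅ Z,  H_1 ≅ Z,  H_2 = 0.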